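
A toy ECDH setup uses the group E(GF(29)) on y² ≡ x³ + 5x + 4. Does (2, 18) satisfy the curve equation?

y² = 18² ≡ 5; x³ + 5x + 4 = 22 ≡ 22 (mod 29). 5 ≠ 22.

no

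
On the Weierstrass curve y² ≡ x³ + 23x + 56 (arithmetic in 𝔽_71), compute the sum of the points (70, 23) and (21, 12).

(69, 12)

(70, 23) + (21, 12). λ = (12 - 23)/(21 - 70) ≡ 60/22 mod 71. 22⁻¹ ≡ 42 (mod 71), so λ ≡ 35.
  x = λ² - 70 - 21 = 1225 - 91 ≡ 69; y = λ·(70 - 69) - 23 ≡ 12. → (69, 12)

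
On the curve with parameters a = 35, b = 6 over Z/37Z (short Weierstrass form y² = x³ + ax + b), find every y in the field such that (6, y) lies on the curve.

5, 32

x³ + 35x + 6 = 432 ≡ 25 (mod 37).
Square roots of 25 mod 37: 5 and 32 (since 5² = 25 ≡ 25).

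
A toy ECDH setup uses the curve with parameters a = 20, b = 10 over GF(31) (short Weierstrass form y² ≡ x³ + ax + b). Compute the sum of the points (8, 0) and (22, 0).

(8, 0) + (22, 0). λ = (0 - 0)/(22 - 8) ≡ 0/14 mod 31. 14⁻¹ ≡ 20 (mod 31) since 14·20 = 280 ≡ 1, so λ ≡ 0.
  x = λ² - 8 - 22 = 0 - 30 ≡ 1; y = λ·(8 - 1) - 0 ≡ 0. → (1, 0)

(1, 0)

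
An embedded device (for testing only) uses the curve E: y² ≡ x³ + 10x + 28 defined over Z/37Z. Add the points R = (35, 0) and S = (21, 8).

(7, 21)

(35, 0) + (21, 8). λ = (8 - 0)/(21 - 35) ≡ 8/23 mod 37. 23⁻¹ ≡ 29 (mod 37), so λ ≡ 10.
  x = λ² - 35 - 21 = 100 - 56 ≡ 7; y = λ·(35 - 7) - 0 ≡ 21. → (7, 21)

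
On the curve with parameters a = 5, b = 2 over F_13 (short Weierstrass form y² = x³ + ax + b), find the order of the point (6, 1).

2P: tangent at (6, 1): λ = (3·6² + 5)/(2·1) ≡ 9/2. 2⁻¹ ≡ 7 (mod 13) since 2·7 = 14 ≡ 1, so λ ≡ 9·7 ≡ 11.
  x = λ² - 6 - 6 = 121 - 12 ≡ 5; y = λ·(6 - 5) - 1 ≡ 10. → (5, 10)
3P: (5, 10) + (6, 1). λ = (1 - 10)/(6 - 5) ≡ 4/1 mod 13. 1⁻¹ ≡ 1 (mod 13) since 1·1 = 1 ≡ 1, so λ ≡ 4.
  x = λ² - 5 - 6 = 16 - 11 ≡ 5; y = λ·(5 - 5) - 10 ≡ 3. → (5, 3)
4P: (5, 3) + (6, 1). λ = (1 - 3)/(6 - 5) ≡ 11/1 mod 13. 1⁻¹ ≡ 1 (mod 13), so λ ≡ 11.
  x = λ² - 5 - 6 = 121 - 11 ≡ 6; y = λ·(5 - 6) - 3 ≡ 12. → (6, 12)
5P: (6, 12) + (6, 1): same x and y₁ ≡ -y₂, so the sum is the point at infinity.
5P = the point at infinity, so the order is 5.

5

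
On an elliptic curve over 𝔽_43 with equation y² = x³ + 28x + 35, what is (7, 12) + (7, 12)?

(27, 7)

tangent at (7, 12): λ = (3·7² + 28)/(2·12) ≡ 3/24. 24⁻¹ ≡ 9 (mod 43), so λ ≡ 3·9 ≡ 27.
  x = λ² - 7 - 7 = 729 - 14 ≡ 27; y = λ·(7 - 27) - 12 ≡ 7. → (27, 7)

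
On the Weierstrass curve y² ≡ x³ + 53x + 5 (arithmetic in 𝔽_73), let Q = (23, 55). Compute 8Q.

Double-and-add on 8 = (1000)₂. Start with Q = (23, 55) for the leading 1-bit.
double: tangent at (23, 55): λ = (3·23² + 53)/(2·55) ≡ 34/37. 37⁻¹ ≡ 2 (mod 73) since 37·2 = 74 ≡ 1, so λ ≡ 34·2 ≡ 68.
  x = λ² - 23 - 23 = 4624 - 46 ≡ 52; y = λ·(23 - 52) - 55 ≡ 17. → (52, 17)
double: tangent at (52, 17): λ = (3·52² + 53)/(2·17) ≡ 62/34. 34⁻¹ ≡ 58 (mod 73) since 34·58 = 1972 ≡ 1, so λ ≡ 62·58 ≡ 19.
  x = λ² - 52 - 52 = 361 - 104 ≡ 38; y = λ·(52 - 38) - 17 ≡ 30. → (38, 30)
double: tangent at (38, 30): λ = (3·38² + 53)/(2·30) ≡ 5/60. 60⁻¹ ≡ 28 (mod 73), so λ ≡ 5·28 ≡ 67.
  x = λ² - 38 - 38 = 4489 - 76 ≡ 33; y = λ·(38 - 33) - 30 ≡ 13. → (33, 13)

(33, 13)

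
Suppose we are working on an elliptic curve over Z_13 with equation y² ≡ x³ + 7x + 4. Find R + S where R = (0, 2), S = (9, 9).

(3, 0)

(0, 2) + (9, 9). λ = (9 - 2)/(9 - 0) ≡ 7/9 mod 13. 9⁻¹ ≡ 3 (mod 13) since 9·3 = 27 ≡ 1, so λ ≡ 8.
  x = λ² - 0 - 9 = 64 - 9 ≡ 3; y = λ·(0 - 3) - 2 ≡ 0. → (3, 0)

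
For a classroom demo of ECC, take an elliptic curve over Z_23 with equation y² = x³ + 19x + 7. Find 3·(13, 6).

Write G = (13, 6).
Repeated addition: build up to 3G.
2G: tangent at (13, 6): λ = (3·13² + 19)/(2·6) ≡ 20/12. 12⁻¹ ≡ 2 (mod 23), so λ ≡ 20·2 ≡ 17.
  x = λ² - 13 - 13 = 289 - 26 ≡ 10; y = λ·(13 - 10) - 6 ≡ 22. → (10, 22)
3G: (10, 22) + (13, 6). λ = (6 - 22)/(13 - 10) ≡ 7/3 mod 23. 3⁻¹ ≡ 8 (mod 23), so λ ≡ 10.
  x = λ² - 10 - 13 = 100 - 23 ≡ 8; y = λ·(10 - 8) - 22 ≡ 21. → (8, 21)

(8, 21)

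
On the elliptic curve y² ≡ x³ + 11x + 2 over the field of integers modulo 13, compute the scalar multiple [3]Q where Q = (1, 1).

Repeated addition: build up to 3Q.
2Q: tangent at (1, 1): λ = (3·1² + 11)/(2·1) ≡ 1/2. 2⁻¹ ≡ 7 (mod 13) since 2·7 = 14 ≡ 1, so λ ≡ 1·7 ≡ 7.
  x = λ² - 1 - 1 = 49 - 2 ≡ 8; y = λ·(1 - 8) - 1 ≡ 2. → (8, 2)
3Q: (8, 2) + (1, 1). λ = (1 - 2)/(1 - 8) ≡ 12/6 mod 13. 6⁻¹ ≡ 11 (mod 13), so λ ≡ 2.
  x = λ² - 8 - 1 = 4 - 9 ≡ 8; y = λ·(8 - 8) - 2 ≡ 11. → (8, 11)

(8, 11)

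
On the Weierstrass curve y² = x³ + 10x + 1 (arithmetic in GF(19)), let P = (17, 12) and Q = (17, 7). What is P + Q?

O

The two points share x = 17 and their y-coordinates satisfy 12 + 7 ≡ 0 (mod 19), so they are inverses. Their sum is ∞.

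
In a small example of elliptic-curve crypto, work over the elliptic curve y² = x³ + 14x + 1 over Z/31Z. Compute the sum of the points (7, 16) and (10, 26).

(1, 4)

(7, 16) + (10, 26). λ = (26 - 16)/(10 - 7) ≡ 10/3 mod 31. 3⁻¹ ≡ 21 (mod 31), so λ ≡ 24.
  x = λ² - 7 - 10 = 576 - 17 ≡ 1; y = λ·(7 - 1) - 16 ≡ 4. → (1, 4)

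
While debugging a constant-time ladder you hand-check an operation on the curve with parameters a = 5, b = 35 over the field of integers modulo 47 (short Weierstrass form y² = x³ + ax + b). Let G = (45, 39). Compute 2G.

tangent at (45, 39): λ = (3·45² + 5)/(2·39) ≡ 17/31. 31⁻¹ ≡ 44 (mod 47), so λ ≡ 17·44 ≡ 43.
  x = λ² - 45 - 45 = 1849 - 90 ≡ 20; y = λ·(45 - 20) - 39 ≡ 2. → (20, 2)

(20, 2)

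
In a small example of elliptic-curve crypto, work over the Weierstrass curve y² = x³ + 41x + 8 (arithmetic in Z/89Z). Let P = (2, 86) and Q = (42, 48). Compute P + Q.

(35, 21)

(2, 86) + (42, 48). λ = (48 - 86)/(42 - 2) ≡ 51/40 mod 89. 40⁻¹ ≡ 69 (mod 89), so λ ≡ 48.
  x = λ² - 2 - 42 = 2304 - 44 ≡ 35; y = λ·(2 - 35) - 86 ≡ 21. → (35, 21)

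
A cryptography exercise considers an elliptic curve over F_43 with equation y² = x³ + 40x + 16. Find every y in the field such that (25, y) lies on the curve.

x³ + 40x + 16 = 16641 ≡ 0 (mod 43).
Only y = 0 satisfies y² ≡ 0.

0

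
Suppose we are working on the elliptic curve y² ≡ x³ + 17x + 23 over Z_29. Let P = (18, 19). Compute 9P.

Repeated addition: build up to 9P.
2P: tangent at (18, 19): λ = (3·18² + 17)/(2·19) ≡ 3/9. 9⁻¹ ≡ 13 (mod 29) since 9·13 = 117 ≡ 1, so λ ≡ 3·13 ≡ 10.
  x = λ² - 18 - 18 = 100 - 36 ≡ 6; y = λ·(18 - 6) - 19 ≡ 14. → (6, 14)
3P: (6, 14) + (18, 19). λ = (19 - 14)/(18 - 6) ≡ 5/12 mod 29. 12⁻¹ ≡ 17 (mod 29), so λ ≡ 27.
  x = λ² - 6 - 18 = 729 - 24 ≡ 9; y = λ·(6 - 9) - 14 ≡ 21. → (9, 21)
4P: (9, 21) + (18, 19). λ = (19 - 21)/(18 - 9) ≡ 27/9 mod 29. 9⁻¹ ≡ 13 (mod 29), so λ ≡ 3.
  x = λ² - 9 - 18 = 9 - 27 ≡ 11; y = λ·(9 - 11) - 21 ≡ 2. → (11, 2)
5P: (11, 2) + (18, 19). λ = (19 - 2)/(18 - 11) ≡ 17/7 mod 29. 7⁻¹ ≡ 25 (mod 29), so λ ≡ 19.
  x = λ² - 11 - 18 = 361 - 29 ≡ 13; y = λ·(11 - 13) - 2 ≡ 18. → (13, 18)
6P: (13, 18) + (18, 19). λ = (19 - 18)/(18 - 13) ≡ 1/5 mod 29. 5⁻¹ ≡ 6 (mod 29), so λ ≡ 6.
  x = λ² - 13 - 18 = 36 - 31 ≡ 5; y = λ·(13 - 5) - 18 ≡ 1. → (5, 1)
7P: (5, 1) + (18, 19). λ = (19 - 1)/(18 - 5) ≡ 18/13 mod 29. 13⁻¹ ≡ 9 (mod 29), so λ ≡ 17.
  x = λ² - 5 - 18 = 289 - 23 ≡ 5; y = λ·(5 - 5) - 1 ≡ 28. → (5, 28)
8P: (5, 28) + (18, 19). λ = (19 - 28)/(18 - 5) ≡ 20/13 mod 29. 13⁻¹ ≡ 9 (mod 29) since 13·9 = 117 ≡ 1, so λ ≡ 6.
  x = λ² - 5 - 18 = 36 - 23 ≡ 13; y = λ·(5 - 13) - 28 ≡ 11. → (13, 11)
9P: (13, 11) + (18, 19). λ = (19 - 11)/(18 - 13) ≡ 8/5 mod 29. 5⁻¹ ≡ 6 (mod 29), so λ ≡ 19.
  x = λ² - 13 - 18 = 361 - 31 ≡ 11; y = λ·(13 - 11) - 11 ≡ 27. → (11, 27)

(11, 27)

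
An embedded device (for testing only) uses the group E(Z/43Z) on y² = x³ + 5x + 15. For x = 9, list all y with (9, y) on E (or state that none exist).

12, 31

x³ + 5x + 15 = 789 ≡ 15 (mod 43).
Square roots of 15 mod 43: 12 and 31 (since 12² = 144 ≡ 15).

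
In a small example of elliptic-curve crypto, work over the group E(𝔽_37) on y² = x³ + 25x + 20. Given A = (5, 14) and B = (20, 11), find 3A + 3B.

(3, 14)

First 3A:
Repeated addition: build up to 3A.
2A: tangent at (5, 14): λ = (3·5² + 25)/(2·14) ≡ 26/28. 28⁻¹ ≡ 4 (mod 37) since 28·4 = 112 ≡ 1, so λ ≡ 26·4 ≡ 30.
  x = λ² - 5 - 5 = 900 - 10 ≡ 2; y = λ·(5 - 2) - 14 ≡ 2. → (2, 2)
3A: (2, 2) + (5, 14). λ = (14 - 2)/(5 - 2) ≡ 12/3 mod 37. 3⁻¹ ≡ 25 (mod 37), so λ ≡ 4.
  x = λ² - 2 - 5 = 16 - 7 ≡ 9; y = λ·(2 - 9) - 2 ≡ 7. → (9, 7)
3A = (9, 7).
Next 3B:
Repeated addition: build up to 3B.
2B: tangent at (20, 11): λ = (3·20² + 25)/(2·11) ≡ 4/22. 22⁻¹ ≡ 32 (mod 37) since 22·32 = 704 ≡ 1, so λ ≡ 4·32 ≡ 17.
  x = λ² - 20 - 20 = 289 - 40 ≡ 27; y = λ·(20 - 27) - 11 ≡ 18. → (27, 18)
3B: (27, 18) + (20, 11). λ = (11 - 18)/(20 - 27) ≡ 30/30 mod 37. 30⁻¹ ≡ 21 (mod 37) since 30·21 = 630 ≡ 1, so λ ≡ 1.
  x = λ² - 27 - 20 = 1 - 47 ≡ 28; y = λ·(27 - 28) - 18 ≡ 18. → (28, 18)
3B = (28, 18).
Finally 3A + 3B:
(9, 7) + (28, 18). λ = (18 - 7)/(28 - 9) ≡ 11/19 mod 37. 19⁻¹ ≡ 2 (mod 37), so λ ≡ 22.
  x = λ² - 9 - 28 = 484 - 37 ≡ 3; y = λ·(9 - 3) - 7 ≡ 14. → (3, 14)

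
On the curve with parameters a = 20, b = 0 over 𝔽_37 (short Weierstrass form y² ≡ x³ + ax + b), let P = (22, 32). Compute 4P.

Double-and-add on 4 = (100)₂. Start with P = (22, 32) for the leading 1-bit.
double: tangent at (22, 32): λ = (3·22² + 20)/(2·32) ≡ 29/27. 27⁻¹ ≡ 11 (mod 37) since 27·11 = 297 ≡ 1, so λ ≡ 29·11 ≡ 23.
  x = λ² - 22 - 22 = 529 - 44 ≡ 4; y = λ·(22 - 4) - 32 ≡ 12. → (4, 12)
double: tangent at (4, 12): λ = (3·4² + 20)/(2·12) ≡ 31/24. 24⁻¹ ≡ 17 (mod 37), so λ ≡ 31·17 ≡ 9.
  x = λ² - 4 - 4 = 81 - 8 ≡ 36; y = λ·(4 - 36) - 12 ≡ 33. → (36, 33)

(36, 33)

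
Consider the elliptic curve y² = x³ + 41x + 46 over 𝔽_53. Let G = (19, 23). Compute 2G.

(51, 50)

tangent at (19, 23): λ = (3·19² + 41)/(2·23) ≡ 11/46. 46⁻¹ ≡ 15 (mod 53), so λ ≡ 11·15 ≡ 6.
  x = λ² - 19 - 19 = 36 - 38 ≡ 51; y = λ·(19 - 51) - 23 ≡ 50. → (51, 50)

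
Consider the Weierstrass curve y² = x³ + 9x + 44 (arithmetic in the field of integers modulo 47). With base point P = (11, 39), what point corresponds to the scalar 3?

Repeated addition: build up to 3P.
2P: tangent at (11, 39): λ = (3·11² + 9)/(2·39) ≡ 43/31. 31⁻¹ ≡ 44 (mod 47), so λ ≡ 43·44 ≡ 12.
  x = λ² - 11 - 11 = 144 - 22 ≡ 28; y = λ·(11 - 28) - 39 ≡ 39. → (28, 39)
3P: (28, 39) + (11, 39). λ = (39 - 39)/(11 - 28) ≡ 0/30 mod 47. 30⁻¹ ≡ 11 (mod 47) since 30·11 = 330 ≡ 1, so λ ≡ 0.
  x = λ² - 28 - 11 = 0 - 39 ≡ 8; y = λ·(28 - 8) - 39 ≡ 8. → (8, 8)

(8, 8)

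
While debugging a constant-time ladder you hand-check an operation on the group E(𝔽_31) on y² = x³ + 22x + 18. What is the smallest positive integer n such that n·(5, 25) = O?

8

2P: tangent at (5, 25): λ = (3·5² + 22)/(2·25) ≡ 4/19. 19⁻¹ ≡ 18 (mod 31), so λ ≡ 4·18 ≡ 10.
  x = λ² - 5 - 5 = 100 - 10 ≡ 28; y = λ·(5 - 28) - 25 ≡ 24. → (28, 24)
3P: (28, 24) + (5, 25). λ = (25 - 24)/(5 - 28) ≡ 1/8 mod 31. 8⁻¹ ≡ 4 (mod 31), so λ ≡ 4.
  x = λ² - 28 - 5 = 16 - 33 ≡ 14; y = λ·(28 - 14) - 24 ≡ 1. → (14, 1)
4P: (14, 1) + (5, 25). λ = (25 - 1)/(5 - 14) ≡ 24/22 mod 31. 22⁻¹ ≡ 24 (mod 31), so λ ≡ 18.
  x = λ² - 14 - 5 = 324 - 19 ≡ 26; y = λ·(14 - 26) - 1 ≡ 0. → (26, 0)
5P: (26, 0) + (5, 25). λ = (25 - 0)/(5 - 26) ≡ 25/10 mod 31. 10⁻¹ ≡ 28 (mod 31), so λ ≡ 18.
  x = λ² - 26 - 5 = 324 - 31 ≡ 14; y = λ·(26 - 14) - 0 ≡ 30. → (14, 30)
6P: (14, 30) + (5, 25). λ = (25 - 30)/(5 - 14) ≡ 26/22 mod 31. 22⁻¹ ≡ 24 (mod 31) since 22·24 = 528 ≡ 1, so λ ≡ 4.
  x = λ² - 14 - 5 = 16 - 19 ≡ 28; y = λ·(14 - 28) - 30 ≡ 7. → (28, 7)
7P: (28, 7) + (5, 25). λ = (25 - 7)/(5 - 28) ≡ 18/8 mod 31. 8⁻¹ ≡ 4 (mod 31) since 8·4 = 32 ≡ 1, so λ ≡ 10.
  x = λ² - 28 - 5 = 100 - 33 ≡ 5; y = λ·(28 - 5) - 7 ≡ 6. → (5, 6)
8P: (5, 6) + (5, 25): same x and y₁ ≡ -y₂, so the sum is O.
8P = O, so the order is 8.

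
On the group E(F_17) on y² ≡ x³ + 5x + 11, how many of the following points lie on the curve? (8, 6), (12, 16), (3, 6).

2

(8, 6): 6² ≡ 2, rhs ≡ 2 → on.
(12, 16): 16² ≡ 1, rhs ≡ 14 → off.
(3, 6): 6² ≡ 2, rhs ≡ 2 → on.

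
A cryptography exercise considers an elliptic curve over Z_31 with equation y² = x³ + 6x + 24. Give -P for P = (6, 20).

-(6, 20) = (6, -20 mod 31) = (6, 11).

(6, 11)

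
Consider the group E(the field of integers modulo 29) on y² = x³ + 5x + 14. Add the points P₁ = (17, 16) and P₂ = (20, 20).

(17, 16) + (20, 20). λ = (20 - 16)/(20 - 17) ≡ 4/3 mod 29. 3⁻¹ ≡ 10 (mod 29), so λ ≡ 11.
  x = λ² - 17 - 20 = 121 - 37 ≡ 26; y = λ·(17 - 26) - 16 ≡ 1. → (26, 1)

(26, 1)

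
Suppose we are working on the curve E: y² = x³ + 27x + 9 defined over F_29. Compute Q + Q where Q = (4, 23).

(22, 17)

tangent at (4, 23): λ = (3·4² + 27)/(2·23) ≡ 17/17. 17⁻¹ ≡ 12 (mod 29), so λ ≡ 17·12 ≡ 1.
  x = λ² - 4 - 4 = 1 - 8 ≡ 22; y = λ·(4 - 22) - 23 ≡ 17. → (22, 17)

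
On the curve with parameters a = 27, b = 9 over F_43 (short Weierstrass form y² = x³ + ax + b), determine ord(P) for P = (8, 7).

8

2P: tangent at (8, 7): λ = (3·8² + 27)/(2·7) ≡ 4/14. 14⁻¹ ≡ 40 (mod 43), so λ ≡ 4·40 ≡ 31.
  x = λ² - 8 - 8 = 961 - 16 ≡ 42; y = λ·(8 - 42) - 7 ≡ 14. → (42, 14)
3P: (42, 14) + (8, 7). λ = (7 - 14)/(8 - 42) ≡ 36/9 mod 43. 9⁻¹ ≡ 24 (mod 43) since 9·24 = 216 ≡ 1, so λ ≡ 4.
  x = λ² - 42 - 8 = 16 - 50 ≡ 9; y = λ·(42 - 9) - 14 ≡ 32. → (9, 32)
4P: (9, 32) + (8, 7). λ = (7 - 32)/(8 - 9) ≡ 18/42 mod 43. 42⁻¹ ≡ 42 (mod 43) since 42·42 = 1764 ≡ 1, so λ ≡ 25.
  x = λ² - 9 - 8 = 625 - 17 ≡ 6; y = λ·(9 - 6) - 32 ≡ 0. → (6, 0)
5P: (6, 0) + (8, 7). λ = (7 - 0)/(8 - 6) ≡ 7/2 mod 43. 2⁻¹ ≡ 22 (mod 43), so λ ≡ 25.
  x = λ² - 6 - 8 = 625 - 14 ≡ 9; y = λ·(6 - 9) - 0 ≡ 11. → (9, 11)
6P: (9, 11) + (8, 7). λ = (7 - 11)/(8 - 9) ≡ 39/42 mod 43. 42⁻¹ ≡ 42 (mod 43), so λ ≡ 4.
  x = λ² - 9 - 8 = 16 - 17 ≡ 42; y = λ·(9 - 42) - 11 ≡ 29. → (42, 29)
7P: (42, 29) + (8, 7). λ = (7 - 29)/(8 - 42) ≡ 21/9 mod 43. 9⁻¹ ≡ 24 (mod 43) since 9·24 = 216 ≡ 1, so λ ≡ 31.
  x = λ² - 42 - 8 = 961 - 50 ≡ 8; y = λ·(42 - 8) - 29 ≡ 36. → (8, 36)
8P: (8, 36) + (8, 7): same x and y₁ ≡ -y₂, so the sum is the point at infinity.
8P = the point at infinity, so the order is 8.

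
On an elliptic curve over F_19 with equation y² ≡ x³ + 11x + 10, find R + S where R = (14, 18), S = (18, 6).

(14, 18) + (18, 6). λ = (6 - 18)/(18 - 14) ≡ 7/4 mod 19. 4⁻¹ ≡ 5 (mod 19) since 4·5 = 20 ≡ 1, so λ ≡ 16.
  x = λ² - 14 - 18 = 256 - 32 ≡ 15; y = λ·(14 - 15) - 18 ≡ 4. → (15, 4)

(15, 4)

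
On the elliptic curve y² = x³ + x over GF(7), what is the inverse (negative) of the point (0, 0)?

(0, 0)

-(0, 0) = (0, -0 mod 7) = (0, 0).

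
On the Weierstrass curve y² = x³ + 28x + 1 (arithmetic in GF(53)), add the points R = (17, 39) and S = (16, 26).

(17, 39) + (16, 26). λ = (26 - 39)/(16 - 17) ≡ 40/52 mod 53. 52⁻¹ ≡ 52 (mod 53), so λ ≡ 13.
  x = λ² - 17 - 16 = 169 - 33 ≡ 30; y = λ·(17 - 30) - 39 ≡ 4. → (30, 4)

(30, 4)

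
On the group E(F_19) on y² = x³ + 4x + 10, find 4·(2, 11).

(10, 9)

Write P = (2, 11).
Repeated addition: build up to 4P.
2P: tangent at (2, 11): λ = (3·2² + 4)/(2·11) ≡ 16/3. 3⁻¹ ≡ 13 (mod 19), so λ ≡ 16·13 ≡ 18.
  x = λ² - 2 - 2 = 324 - 4 ≡ 16; y = λ·(2 - 16) - 11 ≡ 3. → (16, 3)
3P: (16, 3) + (2, 11). λ = (11 - 3)/(2 - 16) ≡ 8/5 mod 19. 5⁻¹ ≡ 4 (mod 19), so λ ≡ 13.
  x = λ² - 16 - 2 = 169 - 18 ≡ 18; y = λ·(16 - 18) - 3 ≡ 9. → (18, 9)
4P: (18, 9) + (2, 11). λ = (11 - 9)/(2 - 18) ≡ 2/3 mod 19. 3⁻¹ ≡ 13 (mod 19), so λ ≡ 7.
  x = λ² - 18 - 2 = 49 - 20 ≡ 10; y = λ·(18 - 10) - 9 ≡ 9. → (10, 9)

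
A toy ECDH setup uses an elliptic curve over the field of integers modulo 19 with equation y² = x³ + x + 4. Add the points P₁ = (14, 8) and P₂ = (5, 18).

(14, 8) + (5, 18). λ = (18 - 8)/(5 - 14) ≡ 10/10 mod 19. 10⁻¹ ≡ 2 (mod 19), so λ ≡ 1.
  x = λ² - 14 - 5 = 1 - 19 ≡ 1; y = λ·(14 - 1) - 8 ≡ 5. → (1, 5)

(1, 5)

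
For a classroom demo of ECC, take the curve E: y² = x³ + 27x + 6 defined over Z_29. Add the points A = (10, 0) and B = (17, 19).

(10, 0) + (17, 19). λ = (19 - 0)/(17 - 10) ≡ 19/7 mod 29. 7⁻¹ ≡ 25 (mod 29), so λ ≡ 11.
  x = λ² - 10 - 17 = 121 - 27 ≡ 7; y = λ·(10 - 7) - 0 ≡ 4. → (7, 4)

(7, 4)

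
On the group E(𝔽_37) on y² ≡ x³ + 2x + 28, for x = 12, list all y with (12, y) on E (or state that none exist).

2, 35

x³ + 2x + 28 = 1780 ≡ 4 (mod 37).
Square roots of 4 mod 37: 2 and 35 (since 2² = 4 ≡ 4).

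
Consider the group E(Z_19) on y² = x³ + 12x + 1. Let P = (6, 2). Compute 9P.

(12, 12)

Double-and-add on 9 = (1001)₂. Start with P = (6, 2) for the leading 1-bit.
double: tangent at (6, 2): λ = (3·6² + 12)/(2·2) ≡ 6/4. 4⁻¹ ≡ 5 (mod 19), so λ ≡ 6·5 ≡ 11.
  x = λ² - 6 - 6 = 121 - 12 ≡ 14; y = λ·(6 - 14) - 2 ≡ 5. → (14, 5)
double: tangent at (14, 5): λ = (3·14² + 12)/(2·5) ≡ 11/10. 10⁻¹ ≡ 2 (mod 19) since 10·2 = 20 ≡ 1, so λ ≡ 11·2 ≡ 3.
  x = λ² - 14 - 14 = 9 - 28 ≡ 0; y = λ·(14 - 0) - 5 ≡ 18. → (0, 18)
double: tangent at (0, 18): λ = (3·0² + 12)/(2·18) ≡ 12/17. 17⁻¹ ≡ 9 (mod 19), so λ ≡ 12·9 ≡ 13.
  x = λ² - 0 - 0 = 169 - 0 ≡ 17; y = λ·(0 - 17) - 18 ≡ 8. → (17, 8)
add P: (17, 8) + (6, 2). λ = (2 - 8)/(6 - 17) ≡ 13/8 mod 19. 8⁻¹ ≡ 12 (mod 19), so λ ≡ 4.
  x = λ² - 17 - 6 = 16 - 23 ≡ 12; y = λ·(17 - 12) - 8 ≡ 12. → (12, 12)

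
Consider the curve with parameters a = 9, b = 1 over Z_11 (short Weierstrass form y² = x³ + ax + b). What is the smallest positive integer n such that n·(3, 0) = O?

2

2P: (3, 0) + (3, 0): same x and y₁ ≡ -y₂, so the sum is O.
2P = O, so the order is 2.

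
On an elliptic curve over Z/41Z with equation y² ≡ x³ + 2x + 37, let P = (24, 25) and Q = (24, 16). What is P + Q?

O

The two points share x = 24 and their y-coordinates satisfy 25 + 16 ≡ 0 (mod 41), so they are inverses. Their sum is the point at infinity.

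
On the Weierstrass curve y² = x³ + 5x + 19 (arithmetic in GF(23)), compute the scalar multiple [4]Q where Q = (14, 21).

(13, 2)

Repeated addition: build up to 4Q.
2Q: tangent at (14, 21): λ = (3·14² + 5)/(2·21) ≡ 18/19. 19⁻¹ ≡ 17 (mod 23), so λ ≡ 18·17 ≡ 7.
  x = λ² - 14 - 14 = 49 - 28 ≡ 21; y = λ·(14 - 21) - 21 ≡ 22. → (21, 22)
3Q: (21, 22) + (14, 21). λ = (21 - 22)/(14 - 21) ≡ 22/16 mod 23. 16⁻¹ ≡ 13 (mod 23), so λ ≡ 10.
  x = λ² - 21 - 14 = 100 - 35 ≡ 19; y = λ·(21 - 19) - 22 ≡ 21. → (19, 21)
4Q: (19, 21) + (14, 21). λ = (21 - 21)/(14 - 19) ≡ 0/18 mod 23. 18⁻¹ ≡ 9 (mod 23) since 18·9 = 162 ≡ 1, so λ ≡ 0.
  x = λ² - 19 - 14 = 0 - 33 ≡ 13; y = λ·(19 - 13) - 21 ≡ 2. → (13, 2)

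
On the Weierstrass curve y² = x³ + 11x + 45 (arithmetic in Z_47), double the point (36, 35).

tangent at (36, 35): λ = (3·36² + 11)/(2·35) ≡ 45/23. 23⁻¹ ≡ 45 (mod 47) since 23·45 = 1035 ≡ 1, so λ ≡ 45·45 ≡ 4.
  x = λ² - 36 - 36 = 16 - 72 ≡ 38; y = λ·(36 - 38) - 35 ≡ 4. → (38, 4)

(38, 4)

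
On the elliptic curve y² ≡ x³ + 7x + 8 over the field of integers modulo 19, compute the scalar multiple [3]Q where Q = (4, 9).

Repeated addition: build up to 3Q.
2Q: tangent at (4, 9): λ = (3·4² + 7)/(2·9) ≡ 17/18. 18⁻¹ ≡ 18 (mod 19), so λ ≡ 17·18 ≡ 2.
  x = λ² - 4 - 4 = 4 - 8 ≡ 15; y = λ·(4 - 15) - 9 ≡ 7. → (15, 7)
3Q: (15, 7) + (4, 9). λ = (9 - 7)/(4 - 15) ≡ 2/8 mod 19. 8⁻¹ ≡ 12 (mod 19), so λ ≡ 5.
  x = λ² - 15 - 4 = 25 - 19 ≡ 6; y = λ·(15 - 6) - 7 ≡ 0. → (6, 0)

(6, 0)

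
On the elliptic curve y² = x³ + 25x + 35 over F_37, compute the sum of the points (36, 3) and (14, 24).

(36, 3) + (14, 24). λ = (24 - 3)/(14 - 36) ≡ 21/15 mod 37. 15⁻¹ ≡ 5 (mod 37), so λ ≡ 31.
  x = λ² - 36 - 14 = 961 - 50 ≡ 23; y = λ·(36 - 23) - 3 ≡ 30. → (23, 30)

(23, 30)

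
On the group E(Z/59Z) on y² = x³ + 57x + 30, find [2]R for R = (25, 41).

tangent at (25, 41): λ = (3·25² + 57)/(2·41) ≡ 44/23. 23⁻¹ ≡ 18 (mod 59) since 23·18 = 414 ≡ 1, so λ ≡ 44·18 ≡ 25.
  x = λ² - 25 - 25 = 625 - 50 ≡ 44; y = λ·(25 - 44) - 41 ≡ 15. → (44, 15)

(44, 15)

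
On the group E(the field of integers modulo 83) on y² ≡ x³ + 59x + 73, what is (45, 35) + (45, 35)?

(42, 69)

tangent at (45, 35): λ = (3·45² + 59)/(2·35) ≡ 75/70. 70⁻¹ ≡ 51 (mod 83), so λ ≡ 75·51 ≡ 7.
  x = λ² - 45 - 45 = 49 - 90 ≡ 42; y = λ·(45 - 42) - 35 ≡ 69. → (42, 69)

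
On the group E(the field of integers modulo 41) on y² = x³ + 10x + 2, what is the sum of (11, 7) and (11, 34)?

The two points share x = 11 and their y-coordinates satisfy 7 + 34 ≡ 0 (mod 41), so they are inverses. Their sum is the point at infinity.

O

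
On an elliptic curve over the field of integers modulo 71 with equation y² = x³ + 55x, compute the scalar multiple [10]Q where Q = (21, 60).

(6, 64)

Repeated addition: build up to 10Q.
2Q: tangent at (21, 60): λ = (3·21² + 55)/(2·60) ≡ 29/49. 49⁻¹ ≡ 29 (mod 71) since 49·29 = 1421 ≡ 1, so λ ≡ 29·29 ≡ 60.
  x = λ² - 21 - 21 = 3600 - 42 ≡ 8; y = λ·(21 - 8) - 60 ≡ 10. → (8, 10)
3Q: (8, 10) + (21, 60). λ = (60 - 10)/(21 - 8) ≡ 50/13 mod 71. 13⁻¹ ≡ 11 (mod 71) since 13·11 = 143 ≡ 1, so λ ≡ 53.
  x = λ² - 8 - 21 = 2809 - 29 ≡ 11; y = λ·(8 - 11) - 10 ≡ 44. → (11, 44)
4Q: (11, 44) + (21, 60). λ = (60 - 44)/(21 - 11) ≡ 16/10 mod 71. 10⁻¹ ≡ 64 (mod 71), so λ ≡ 30.
  x = λ² - 11 - 21 = 900 - 32 ≡ 16; y = λ·(11 - 16) - 44 ≡ 19. → (16, 19)
5Q: (16, 19) + (21, 60). λ = (60 - 19)/(21 - 16) ≡ 41/5 mod 71. 5⁻¹ ≡ 57 (mod 71) since 5·57 = 285 ≡ 1, so λ ≡ 65.
  x = λ² - 16 - 21 = 4225 - 37 ≡ 70; y = λ·(16 - 70) - 19 ≡ 21. → (70, 21)
6Q: (70, 21) + (21, 60). λ = (60 - 21)/(21 - 70) ≡ 39/22 mod 71. 22⁻¹ ≡ 42 (mod 71) since 22·42 = 924 ≡ 1, so λ ≡ 5.
  x = λ² - 70 - 21 = 25 - 91 ≡ 5; y = λ·(70 - 5) - 21 ≡ 20. → (5, 20)
7Q: (5, 20) + (21, 60). λ = (60 - 20)/(21 - 5) ≡ 40/16 mod 71. 16⁻¹ ≡ 40 (mod 71), so λ ≡ 38.
  x = λ² - 5 - 21 = 1444 - 26 ≡ 69; y = λ·(5 - 69) - 20 ≡ 33. → (69, 33)
8Q: (69, 33) + (21, 60). λ = (60 - 33)/(21 - 69) ≡ 27/23 mod 71. 23⁻¹ ≡ 34 (mod 71) since 23·34 = 782 ≡ 1, so λ ≡ 66.
  x = λ² - 69 - 21 = 4356 - 90 ≡ 6; y = λ·(69 - 6) - 33 ≡ 7. → (6, 7)
9Q: (6, 7) + (21, 60). λ = (60 - 7)/(21 - 6) ≡ 53/15 mod 71. 15⁻¹ ≡ 19 (mod 71) since 15·19 = 285 ≡ 1, so λ ≡ 13.
  x = λ² - 6 - 21 = 169 - 27 ≡ 0; y = λ·(6 - 0) - 7 ≡ 0. → (0, 0)
10Q: (0, 0) + (21, 60). λ = (60 - 0)/(21 - 0) ≡ 60/21 mod 71. 21⁻¹ ≡ 44 (mod 71) since 21·44 = 924 ≡ 1, so λ ≡ 13.
  x = λ² - 0 - 21 = 169 - 21 ≡ 6; y = λ·(0 - 6) - 0 ≡ 64. → (6, 64)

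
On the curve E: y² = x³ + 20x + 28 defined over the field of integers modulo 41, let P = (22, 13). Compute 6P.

Double-and-add on 6 = (110)₂. Start with P = (22, 13) for the leading 1-bit.
double: tangent at (22, 13): λ = (3·22² + 20)/(2·13) ≡ 37/26. 26⁻¹ ≡ 30 (mod 41), so λ ≡ 37·30 ≡ 3.
  x = λ² - 22 - 22 = 9 - 44 ≡ 6; y = λ·(22 - 6) - 13 ≡ 35. → (6, 35)
add P: (6, 35) + (22, 13). λ = (13 - 35)/(22 - 6) ≡ 19/16 mod 41. 16⁻¹ ≡ 18 (mod 41) since 16·18 = 288 ≡ 1, so λ ≡ 14.
  x = λ² - 6 - 22 = 196 - 28 ≡ 4; y = λ·(6 - 4) - 35 ≡ 34. → (4, 34)
double: tangent at (4, 34): λ = (3·4² + 20)/(2·34) ≡ 27/27. 27⁻¹ ≡ 38 (mod 41) since 27·38 = 1026 ≡ 1, so λ ≡ 27·38 ≡ 1.
  x = λ² - 4 - 4 = 1 - 8 ≡ 34; y = λ·(4 - 34) - 34 ≡ 18. → (34, 18)

(34, 18)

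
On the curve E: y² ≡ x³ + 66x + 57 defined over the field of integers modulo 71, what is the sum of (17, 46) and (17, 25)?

O

The two points share x = 17 and their y-coordinates satisfy 46 + 25 ≡ 0 (mod 71), so they are inverses. Their sum is the point at infinity.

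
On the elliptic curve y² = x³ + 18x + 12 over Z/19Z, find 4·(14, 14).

Write G = (14, 14).
Repeated addition: build up to 4G.
2G: tangent at (14, 14): λ = (3·14² + 18)/(2·14) ≡ 17/9. 9⁻¹ ≡ 17 (mod 19) since 9·17 = 153 ≡ 1, so λ ≡ 17·17 ≡ 4.
  x = λ² - 14 - 14 = 16 - 28 ≡ 7; y = λ·(14 - 7) - 14 ≡ 14. → (7, 14)
3G: (7, 14) + (14, 14). λ = (14 - 14)/(14 - 7) ≡ 0/7 mod 19. 7⁻¹ ≡ 11 (mod 19), so λ ≡ 0.
  x = λ² - 7 - 14 = 0 - 21 ≡ 17; y = λ·(7 - 17) - 14 ≡ 5. → (17, 5)
4G: (17, 5) + (14, 14). λ = (14 - 5)/(14 - 17) ≡ 9/16 mod 19. 16⁻¹ ≡ 6 (mod 19) since 16·6 = 96 ≡ 1, so λ ≡ 16.
  x = λ² - 17 - 14 = 256 - 31 ≡ 16; y = λ·(17 - 16) - 5 ≡ 11. → (16, 11)

(16, 11)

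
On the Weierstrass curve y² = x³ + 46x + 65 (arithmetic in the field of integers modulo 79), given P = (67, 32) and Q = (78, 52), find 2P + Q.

(41, 3)

First 2P:
Repeated addition: build up to 2P.
2P: tangent at (67, 32): λ = (3·67² + 46)/(2·32) ≡ 4/64. 64⁻¹ ≡ 21 (mod 79), so λ ≡ 4·21 ≡ 5.
  x = λ² - 67 - 67 = 25 - 134 ≡ 49; y = λ·(67 - 49) - 32 ≡ 58. → (49, 58)
2P = (49, 58).
Finally 2P + Q:
(49, 58) + (78, 52). λ = (52 - 58)/(78 - 49) ≡ 73/29 mod 79. 29⁻¹ ≡ 30 (mod 79), so λ ≡ 57.
  x = λ² - 49 - 78 = 3249 - 127 ≡ 41; y = λ·(49 - 41) - 58 ≡ 3. → (41, 3)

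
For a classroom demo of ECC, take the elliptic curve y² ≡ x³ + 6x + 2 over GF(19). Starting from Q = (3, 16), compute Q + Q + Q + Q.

(8, 12)

Repeated addition: build up to 4Q.
2Q: tangent at (3, 16): λ = (3·3² + 6)/(2·16) ≡ 14/13. 13⁻¹ ≡ 3 (mod 19), so λ ≡ 14·3 ≡ 4.
  x = λ² - 3 - 3 = 16 - 6 ≡ 10; y = λ·(3 - 10) - 16 ≡ 13. → (10, 13)
3Q: (10, 13) + (3, 16). λ = (16 - 13)/(3 - 10) ≡ 3/12 mod 19. 12⁻¹ ≡ 8 (mod 19), so λ ≡ 5.
  x = λ² - 10 - 3 = 25 - 13 ≡ 12; y = λ·(10 - 12) - 13 ≡ 15. → (12, 15)
4Q: (12, 15) + (3, 16). λ = (16 - 15)/(3 - 12) ≡ 1/10 mod 19. 10⁻¹ ≡ 2 (mod 19), so λ ≡ 2.
  x = λ² - 12 - 3 = 4 - 15 ≡ 8; y = λ·(12 - 8) - 15 ≡ 12. → (8, 12)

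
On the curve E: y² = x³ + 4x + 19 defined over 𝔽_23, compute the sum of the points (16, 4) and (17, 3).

(16, 4) + (17, 3). λ = (3 - 4)/(17 - 16) ≡ 22/1 mod 23. 1⁻¹ ≡ 1 (mod 23), so λ ≡ 22.
  x = λ² - 16 - 17 = 484 - 33 ≡ 14; y = λ·(16 - 14) - 4 ≡ 17. → (14, 17)

(14, 17)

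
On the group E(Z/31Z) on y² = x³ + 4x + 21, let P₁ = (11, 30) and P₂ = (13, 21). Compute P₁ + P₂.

(4, 16)

(11, 30) + (13, 21). λ = (21 - 30)/(13 - 11) ≡ 22/2 mod 31. 2⁻¹ ≡ 16 (mod 31), so λ ≡ 11.
  x = λ² - 11 - 13 = 121 - 24 ≡ 4; y = λ·(11 - 4) - 30 ≡ 16. → (4, 16)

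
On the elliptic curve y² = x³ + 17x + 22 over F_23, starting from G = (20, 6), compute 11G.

(7, 1)

Double-and-add on 11 = (1011)₂. Start with G = (20, 6) for the leading 1-bit.
double: tangent at (20, 6): λ = (3·20² + 17)/(2·6) ≡ 21/12. 12⁻¹ ≡ 2 (mod 23) since 12·2 = 24 ≡ 1, so λ ≡ 21·2 ≡ 19.
  x = λ² - 20 - 20 = 361 - 40 ≡ 22; y = λ·(20 - 22) - 6 ≡ 2. → (22, 2)
double: tangent at (22, 2): λ = (3·22² + 17)/(2·2) ≡ 20/4. 4⁻¹ ≡ 6 (mod 23) since 4·6 = 24 ≡ 1, so λ ≡ 20·6 ≡ 5.
  x = λ² - 22 - 22 = 25 - 44 ≡ 4; y = λ·(22 - 4) - 2 ≡ 19. → (4, 19)
add G: (4, 19) + (20, 6). λ = (6 - 19)/(20 - 4) ≡ 10/16 mod 23. 16⁻¹ ≡ 13 (mod 23) since 16·13 = 208 ≡ 1, so λ ≡ 15.
  x = λ² - 4 - 20 = 225 - 24 ≡ 17; y = λ·(4 - 17) - 19 ≡ 16. → (17, 16)
double: tangent at (17, 16): λ = (3·17² + 17)/(2·16) ≡ 10/9. 9⁻¹ ≡ 18 (mod 23) since 9·18 = 162 ≡ 1, so λ ≡ 10·18 ≡ 19.
  x = λ² - 17 - 17 = 361 - 34 ≡ 5; y = λ·(17 - 5) - 16 ≡ 5. → (5, 5)
add G: (5, 5) + (20, 6). λ = (6 - 5)/(20 - 5) ≡ 1/15 mod 23. 15⁻¹ ≡ 20 (mod 23), so λ ≡ 20.
  x = λ² - 5 - 20 = 400 - 25 ≡ 7; y = λ·(5 - 7) - 5 ≡ 1. → (7, 1)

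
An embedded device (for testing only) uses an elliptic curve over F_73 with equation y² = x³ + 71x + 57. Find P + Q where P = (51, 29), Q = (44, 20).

(51, 29) + (44, 20). λ = (20 - 29)/(44 - 51) ≡ 64/66 mod 73. 66⁻¹ ≡ 52 (mod 73), so λ ≡ 43.
  x = λ² - 51 - 44 = 1849 - 95 ≡ 2; y = λ·(51 - 2) - 29 ≡ 34. → (2, 34)

(2, 34)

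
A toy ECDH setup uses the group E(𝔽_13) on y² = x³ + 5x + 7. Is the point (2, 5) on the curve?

y² = 5² ≡ 12; x³ + 5x + 7 = 25 ≡ 12 (mod 13). 12 = 12.

yes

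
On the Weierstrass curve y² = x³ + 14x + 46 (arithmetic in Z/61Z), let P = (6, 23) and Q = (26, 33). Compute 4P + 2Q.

(13, 31)

First 4P:
Double-and-add on 4 = (100)₂. Start with P = (6, 23) for the leading 1-bit.
double: tangent at (6, 23): λ = (3·6² + 14)/(2·23) ≡ 0/46. 46⁻¹ ≡ 4 (mod 61) since 46·4 = 184 ≡ 1, so λ ≡ 0·4 ≡ 0.
  x = λ² - 6 - 6 = 0 - 12 ≡ 49; y = λ·(6 - 49) - 23 ≡ 38. → (49, 38)
double: tangent at (49, 38): λ = (3·49² + 14)/(2·38) ≡ 19/15. 15⁻¹ ≡ 57 (mod 61) since 15·57 = 855 ≡ 1, so λ ≡ 19·57 ≡ 46.
  x = λ² - 49 - 49 = 2116 - 98 ≡ 5; y = λ·(49 - 5) - 38 ≡ 34. → (5, 34)
4P = (5, 34).
Next 2Q:
Repeated addition: build up to 2Q.
2Q: tangent at (26, 33): λ = (3·26² + 14)/(2·33) ≡ 29/5. 5⁻¹ ≡ 49 (mod 61), so λ ≡ 29·49 ≡ 18.
  x = λ² - 26 - 26 = 324 - 52 ≡ 28; y = λ·(26 - 28) - 33 ≡ 53. → (28, 53)
2Q = (28, 53).
Finally 4P + 2Q:
(5, 34) + (28, 53). λ = (53 - 34)/(28 - 5) ≡ 19/23 mod 61. 23⁻¹ ≡ 8 (mod 61) since 23·8 = 184 ≡ 1, so λ ≡ 30.
  x = λ² - 5 - 28 = 900 - 33 ≡ 13; y = λ·(5 - 13) - 34 ≡ 31. → (13, 31)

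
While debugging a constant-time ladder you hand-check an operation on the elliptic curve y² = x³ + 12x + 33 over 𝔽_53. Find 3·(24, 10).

Write P = (24, 10).
Repeated addition: build up to 3P.
2P: tangent at (24, 10): λ = (3·24² + 12)/(2·10) ≡ 44/20. 20⁻¹ ≡ 8 (mod 53) since 20·8 = 160 ≡ 1, so λ ≡ 44·8 ≡ 34.
  x = λ² - 24 - 24 = 1156 - 48 ≡ 48; y = λ·(24 - 48) - 10 ≡ 22. → (48, 22)
3P: (48, 22) + (24, 10). λ = (10 - 22)/(24 - 48) ≡ 41/29 mod 53. 29⁻¹ ≡ 11 (mod 53) since 29·11 = 319 ≡ 1, so λ ≡ 27.
  x = λ² - 48 - 24 = 729 - 72 ≡ 21; y = λ·(48 - 21) - 22 ≡ 18. → (21, 18)

(21, 18)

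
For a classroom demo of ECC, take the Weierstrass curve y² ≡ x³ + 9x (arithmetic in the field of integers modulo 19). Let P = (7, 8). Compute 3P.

(6, 2)

Repeated addition: build up to 3P.
2P: tangent at (7, 8): λ = (3·7² + 9)/(2·8) ≡ 4/16. 16⁻¹ ≡ 6 (mod 19), so λ ≡ 4·6 ≡ 5.
  x = λ² - 7 - 7 = 25 - 14 ≡ 11; y = λ·(7 - 11) - 8 ≡ 10. → (11, 10)
3P: (11, 10) + (7, 8). λ = (8 - 10)/(7 - 11) ≡ 17/15 mod 19. 15⁻¹ ≡ 14 (mod 19), so λ ≡ 10.
  x = λ² - 11 - 7 = 100 - 18 ≡ 6; y = λ·(11 - 6) - 10 ≡ 2. → (6, 2)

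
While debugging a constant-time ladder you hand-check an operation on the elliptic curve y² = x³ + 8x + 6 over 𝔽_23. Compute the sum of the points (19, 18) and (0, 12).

(12, 6)

(19, 18) + (0, 12). λ = (12 - 18)/(0 - 19) ≡ 17/4 mod 23. 4⁻¹ ≡ 6 (mod 23), so λ ≡ 10.
  x = λ² - 19 - 0 = 100 - 19 ≡ 12; y = λ·(19 - 12) - 18 ≡ 6. → (12, 6)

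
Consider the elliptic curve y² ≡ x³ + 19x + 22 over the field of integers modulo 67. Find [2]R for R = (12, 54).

(30, 16)

tangent at (12, 54): λ = (3·12² + 19)/(2·54) ≡ 49/41. 41⁻¹ ≡ 18 (mod 67), so λ ≡ 49·18 ≡ 11.
  x = λ² - 12 - 12 = 121 - 24 ≡ 30; y = λ·(12 - 30) - 54 ≡ 16. → (30, 16)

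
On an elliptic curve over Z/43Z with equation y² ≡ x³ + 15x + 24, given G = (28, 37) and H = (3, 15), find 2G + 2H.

(0, 14)

First 2G:
Repeated addition: build up to 2G.
2G: tangent at (28, 37): λ = (3·28² + 15)/(2·37) ≡ 2/31. 31⁻¹ ≡ 25 (mod 43), so λ ≡ 2·25 ≡ 7.
  x = λ² - 28 - 28 = 49 - 56 ≡ 36; y = λ·(28 - 36) - 37 ≡ 36. → (36, 36)
2G = (36, 36).
Next 2H:
Repeated addition: build up to 2H.
2H: tangent at (3, 15): λ = (3·3² + 15)/(2·15) ≡ 42/30. 30⁻¹ ≡ 33 (mod 43) since 30·33 = 990 ≡ 1, so λ ≡ 42·33 ≡ 10.
  x = λ² - 3 - 3 = 100 - 6 ≡ 8; y = λ·(3 - 8) - 15 ≡ 21. → (8, 21)
2H = (8, 21).
Finally 2G + 2H:
(36, 36) + (8, 21). λ = (21 - 36)/(8 - 36) ≡ 28/15 mod 43. 15⁻¹ ≡ 23 (mod 43) since 15·23 = 345 ≡ 1, so λ ≡ 42.
  x = λ² - 36 - 8 = 1764 - 44 ≡ 0; y = λ·(36 - 0) - 36 ≡ 14. → (0, 14)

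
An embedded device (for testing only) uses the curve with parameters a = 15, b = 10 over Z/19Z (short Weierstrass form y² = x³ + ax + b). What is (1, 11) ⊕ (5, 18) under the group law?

(1, 11) + (5, 18). λ = (18 - 11)/(5 - 1) ≡ 7/4 mod 19. 4⁻¹ ≡ 5 (mod 19), so λ ≡ 16.
  x = λ² - 1 - 5 = 256 - 6 ≡ 3; y = λ·(1 - 3) - 11 ≡ 14. → (3, 14)

(3, 14)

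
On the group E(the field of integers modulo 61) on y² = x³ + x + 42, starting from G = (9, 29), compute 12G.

Double-and-add on 12 = (1100)₂. Start with G = (9, 29) for the leading 1-bit.
double: tangent at (9, 29): λ = (3·9² + 1)/(2·29) ≡ 0/58. 58⁻¹ ≡ 20 (mod 61), so λ ≡ 0·20 ≡ 0.
  x = λ² - 9 - 9 = 0 - 18 ≡ 43; y = λ·(9 - 43) - 29 ≡ 32. → (43, 32)
add G: (43, 32) + (9, 29). λ = (29 - 32)/(9 - 43) ≡ 58/27 mod 61. 27⁻¹ ≡ 52 (mod 61), so λ ≡ 27.
  x = λ² - 43 - 9 = 729 - 52 ≡ 6; y = λ·(43 - 6) - 32 ≡ 52. → (6, 52)
double: tangent at (6, 52): λ = (3·6² + 1)/(2·52) ≡ 48/43. 43⁻¹ ≡ 44 (mod 61) since 43·44 = 1892 ≡ 1, so λ ≡ 48·44 ≡ 38.
  x = λ² - 6 - 6 = 1444 - 12 ≡ 29; y = λ·(6 - 29) - 52 ≡ 50. → (29, 50)
double: tangent at (29, 50): λ = (3·29² + 1)/(2·50) ≡ 23/39. 39⁻¹ ≡ 36 (mod 61) since 39·36 = 1404 ≡ 1, so λ ≡ 23·36 ≡ 35.
  x = λ² - 29 - 29 = 1225 - 58 ≡ 8; y = λ·(29 - 8) - 50 ≡ 14. → (8, 14)

(8, 14)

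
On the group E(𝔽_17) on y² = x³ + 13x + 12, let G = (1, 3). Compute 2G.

tangent at (1, 3): λ = (3·1² + 13)/(2·3) ≡ 16/6. 6⁻¹ ≡ 3 (mod 17), so λ ≡ 16·3 ≡ 14.
  x = λ² - 1 - 1 = 196 - 2 ≡ 7; y = λ·(1 - 7) - 3 ≡ 15. → (7, 15)

(7, 15)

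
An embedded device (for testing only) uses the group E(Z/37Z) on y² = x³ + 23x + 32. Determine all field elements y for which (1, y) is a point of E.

x³ + 23x + 32 = 56 ≡ 19 (mod 37).
19 is a non-residue mod 37; no y exists.

none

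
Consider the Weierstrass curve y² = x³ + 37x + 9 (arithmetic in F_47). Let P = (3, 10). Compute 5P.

Repeated addition: build up to 5P.
2P: tangent at (3, 10): λ = (3·3² + 37)/(2·10) ≡ 17/20. 20⁻¹ ≡ 40 (mod 47), so λ ≡ 17·40 ≡ 22.
  x = λ² - 3 - 3 = 484 - 6 ≡ 8; y = λ·(3 - 8) - 10 ≡ 21. → (8, 21)
3P: (8, 21) + (3, 10). λ = (10 - 21)/(3 - 8) ≡ 36/42 mod 47. 42⁻¹ ≡ 28 (mod 47) since 42·28 = 1176 ≡ 1, so λ ≡ 21.
  x = λ² - 8 - 3 = 441 - 11 ≡ 7; y = λ·(8 - 7) - 21 ≡ 0. → (7, 0)
4P: (7, 0) + (3, 10). λ = (10 - 0)/(3 - 7) ≡ 10/43 mod 47. 43⁻¹ ≡ 35 (mod 47), so λ ≡ 21.
  x = λ² - 7 - 3 = 441 - 10 ≡ 8; y = λ·(7 - 8) - 0 ≡ 26. → (8, 26)
5P: (8, 26) + (3, 10). λ = (10 - 26)/(3 - 8) ≡ 31/42 mod 47. 42⁻¹ ≡ 28 (mod 47) since 42·28 = 1176 ≡ 1, so λ ≡ 22.
  x = λ² - 8 - 3 = 484 - 11 ≡ 3; y = λ·(8 - 3) - 26 ≡ 37. → (3, 37)

(3, 37)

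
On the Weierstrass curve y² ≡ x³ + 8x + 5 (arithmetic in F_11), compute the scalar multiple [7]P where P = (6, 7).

(3, 10)

Repeated addition: build up to 7P.
2P: tangent at (6, 7): λ = (3·6² + 8)/(2·7) ≡ 6/3. 3⁻¹ ≡ 4 (mod 11), so λ ≡ 6·4 ≡ 2.
  x = λ² - 6 - 6 = 4 - 12 ≡ 3; y = λ·(6 - 3) - 7 ≡ 10. → (3, 10)
3P: (3, 10) + (6, 7). λ = (7 - 10)/(6 - 3) ≡ 8/3 mod 11. 3⁻¹ ≡ 4 (mod 11), so λ ≡ 10.
  x = λ² - 3 - 6 = 100 - 9 ≡ 3; y = λ·(3 - 3) - 10 ≡ 1. → (3, 1)
4P: (3, 1) + (6, 7). λ = (7 - 1)/(6 - 3) ≡ 6/3 mod 11. 3⁻¹ ≡ 4 (mod 11), so λ ≡ 2.
  x = λ² - 3 - 6 = 4 - 9 ≡ 6; y = λ·(3 - 6) - 1 ≡ 4. → (6, 4)
5P: (6, 4) + (6, 7): same x and y₁ ≡ -y₂, so the sum is 𝒪.
6P: 𝒪 + (6, 7) = (6, 7) (identity).
7P: tangent at (6, 7): λ = (3·6² + 8)/(2·7) ≡ 6/3. 3⁻¹ ≡ 4 (mod 11), so λ ≡ 6·4 ≡ 2.
  x = λ² - 6 - 6 = 4 - 12 ≡ 3; y = λ·(6 - 3) - 7 ≡ 10. → (3, 10)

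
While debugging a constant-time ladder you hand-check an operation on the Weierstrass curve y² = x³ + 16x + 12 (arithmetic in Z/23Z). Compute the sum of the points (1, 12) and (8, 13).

(22, 8)

(1, 12) + (8, 13). λ = (13 - 12)/(8 - 1) ≡ 1/7 mod 23. 7⁻¹ ≡ 10 (mod 23), so λ ≡ 10.
  x = λ² - 1 - 8 = 100 - 9 ≡ 22; y = λ·(1 - 22) - 12 ≡ 8. → (22, 8)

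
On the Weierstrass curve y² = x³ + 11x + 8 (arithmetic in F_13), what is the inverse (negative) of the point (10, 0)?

-(10, 0) = (10, -0 mod 13) = (10, 0).

(10, 0)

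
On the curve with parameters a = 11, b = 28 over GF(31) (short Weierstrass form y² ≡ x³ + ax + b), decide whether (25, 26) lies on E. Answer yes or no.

y² = 26² ≡ 25; x³ + 11x + 28 = 15928 ≡ 25 (mod 31). 25 = 25.

yes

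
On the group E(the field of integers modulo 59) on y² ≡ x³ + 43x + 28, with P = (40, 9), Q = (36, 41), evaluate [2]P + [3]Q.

O

First 2P:
Repeated addition: build up to 2P.
2P: tangent at (40, 9): λ = (3·40² + 43)/(2·9) ≡ 5/18. 18⁻¹ ≡ 23 (mod 59), so λ ≡ 5·23 ≡ 56.
  x = λ² - 40 - 40 = 3136 - 80 ≡ 47; y = λ·(40 - 47) - 9 ≡ 12. → (47, 12)
2P = (47, 12).
Next 3Q:
Repeated addition: build up to 3Q.
2Q: tangent at (36, 41): λ = (3·36² + 43)/(2·41) ≡ 37/23. 23⁻¹ ≡ 18 (mod 59) since 23·18 = 414 ≡ 1, so λ ≡ 37·18 ≡ 17.
  x = λ² - 36 - 36 = 289 - 72 ≡ 40; y = λ·(36 - 40) - 41 ≡ 9. → (40, 9)
3Q: (40, 9) + (36, 41). λ = (41 - 9)/(36 - 40) ≡ 32/55 mod 59. 55⁻¹ ≡ 44 (mod 59), so λ ≡ 51.
  x = λ² - 40 - 36 = 2601 - 76 ≡ 47; y = λ·(40 - 47) - 9 ≡ 47. → (47, 47)
3Q = (47, 47).
Finally 2P + 3Q:
(47, 12) + (47, 47): same x and y₁ ≡ -y₂, so the sum is ∞.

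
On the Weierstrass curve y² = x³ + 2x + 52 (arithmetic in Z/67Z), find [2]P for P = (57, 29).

tangent at (57, 29): λ = (3·57² + 2)/(2·29) ≡ 34/58. 58⁻¹ ≡ 52 (mod 67) since 58·52 = 3016 ≡ 1, so λ ≡ 34·52 ≡ 26.
  x = λ² - 57 - 57 = 676 - 114 ≡ 26; y = λ·(57 - 26) - 29 ≡ 40. → (26, 40)

(26, 40)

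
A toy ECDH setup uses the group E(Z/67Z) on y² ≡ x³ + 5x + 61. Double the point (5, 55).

tangent at (5, 55): λ = (3·5² + 5)/(2·55) ≡ 13/43. 43⁻¹ ≡ 53 (mod 67), so λ ≡ 13·53 ≡ 19.
  x = λ² - 5 - 5 = 361 - 10 ≡ 16; y = λ·(5 - 16) - 55 ≡ 4. → (16, 4)

(16, 4)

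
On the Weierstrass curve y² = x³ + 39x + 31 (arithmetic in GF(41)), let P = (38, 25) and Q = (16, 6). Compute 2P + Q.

First 2P:
Repeated addition: build up to 2P.
2P: tangent at (38, 25): λ = (3·38² + 39)/(2·25) ≡ 25/9. 9⁻¹ ≡ 32 (mod 41) since 9·32 = 288 ≡ 1, so λ ≡ 25·32 ≡ 21.
  x = λ² - 38 - 38 = 441 - 76 ≡ 37; y = λ·(38 - 37) - 25 ≡ 37. → (37, 37)
2P = (37, 37).
Finally 2P + Q:
(37, 37) + (16, 6). λ = (6 - 37)/(16 - 37) ≡ 10/20 mod 41. 20⁻¹ ≡ 39 (mod 41) since 20·39 = 780 ≡ 1, so λ ≡ 21.
  x = λ² - 37 - 16 = 441 - 53 ≡ 19; y = λ·(37 - 19) - 37 ≡ 13. → (19, 13)

(19, 13)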